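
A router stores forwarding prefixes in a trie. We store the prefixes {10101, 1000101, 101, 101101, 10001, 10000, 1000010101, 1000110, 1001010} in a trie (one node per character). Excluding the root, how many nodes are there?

25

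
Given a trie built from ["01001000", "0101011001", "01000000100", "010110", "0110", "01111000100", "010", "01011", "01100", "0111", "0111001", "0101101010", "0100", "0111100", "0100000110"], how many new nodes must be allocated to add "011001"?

1

Walking "011001" from the root, the first 5 characters ("01100") follow existing edges; "1" is the first miss.
Each of the 1 remaining characters creates one node.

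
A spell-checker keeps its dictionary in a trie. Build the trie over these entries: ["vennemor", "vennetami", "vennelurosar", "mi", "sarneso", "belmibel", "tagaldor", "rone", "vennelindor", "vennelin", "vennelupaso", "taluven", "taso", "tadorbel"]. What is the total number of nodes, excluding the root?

70

For each word, the new-node count is its length minus the longest prefix already in the trie:
  "vennemor" → 8 new (v, e, n, n, e, m, o, r)
  "vennetami" → prefix "venne" already present; 4 new (t, a, m, i)
  "vennelurosar" → prefix "venne" already present; 7 new (l, u, r, o, s, a, r)
  "mi" → 2 new (m, i)
  "sarneso" → 7 new (s, a, r, n, e, s, o)
  "belmibel" → 8 new (b, e, l, m, i, b, e, l)
  "tagaldor" → 8 new (t, a, g, a, l, d, o, r)
  "rone" → 4 new (r, o, n, e)
  "vennelindor" → prefix "vennel" already present; 5 new (i, n, d, o, r)
  "vennelin" → prefix "vennelin" already present; 0 new (none)
  "vennelupaso" → prefix "vennelu" already present; 4 new (p, a, s, o)
  "taluven" → prefix "ta" already present; 5 new (l, u, v, e, n)
  "taso" → prefix "ta" already present; 2 new (s, o)
  "tadorbel" → prefix "ta" already present; 6 new (d, o, r, b, e, l)
Total nodes = 8 + 4 + 7 + 2 + 7 + 8 + 8 + 4 + 5 + 0 + 4 + 5 + 2 + 6 = 70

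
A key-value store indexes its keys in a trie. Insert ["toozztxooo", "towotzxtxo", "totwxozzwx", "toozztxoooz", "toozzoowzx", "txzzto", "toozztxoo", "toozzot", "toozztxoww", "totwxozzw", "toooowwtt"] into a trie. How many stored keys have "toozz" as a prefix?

Walk to "toozz"; the words in its subtree are exactly those with that prefix.
Words under "toozz": toozzoowzx, toozzot, toozztxoo, toozztxooo, toozztxoooz, toozztxoww
Count: 6

6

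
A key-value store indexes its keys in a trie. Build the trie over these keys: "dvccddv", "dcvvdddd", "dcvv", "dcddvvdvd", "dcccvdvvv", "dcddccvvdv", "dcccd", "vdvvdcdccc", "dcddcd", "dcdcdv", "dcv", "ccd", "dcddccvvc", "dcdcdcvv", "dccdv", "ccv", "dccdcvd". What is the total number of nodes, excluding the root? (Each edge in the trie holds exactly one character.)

Insert word by word; a character creates a node only if that edge doesn't already exist:
  "dvccddv" → 7 new (d, v, c, c, d, d, v)
  "dcvvdddd" → prefix "d" already present; 7 new (c, v, v, d, d, d, d)
  "dcvv" → prefix "dcvv" already present; 0 new (none)
  "dcddvvdvd" → prefix "dc" already present; 7 new (d, d, v, v, d, v, d)
  "dcccvdvvv" → prefix "dc" already present; 7 new (c, c, v, d, v, v, v)
  "dcddccvvdv" → prefix "dcdd" already present; 6 new (c, c, v, v, d, v)
  "dcccd" → prefix "dccc" already present; 1 new (d)
  "vdvvdcdccc" → 10 new (v, d, v, v, d, c, d, c, c, c)
  "dcddcd" → prefix "dcddc" already present; 1 new (d)
  "dcdcdv" → prefix "dcd" already present; 3 new (c, d, v)
  "dcv" → prefix "dcv" already present; 0 new (none)
  "ccd" → 3 new (c, c, d)
  "dcddccvvc" → prefix "dcddccvv" already present; 1 new (c)
  "dcdcdcvv" → prefix "dcdcd" already present; 3 new (c, v, v)
  "dccdv" → prefix "dcc" already present; 2 new (d, v)
  "ccv" → prefix "cc" already present; 1 new (v)
  "dccdcvd" → prefix "dccd" already present; 3 new (c, v, d)
Total nodes = 7 + 7 + 0 + 7 + 7 + 6 + 1 + 10 + 1 + 3 + 0 + 3 + 1 + 3 + 2 + 1 + 3 = 62

62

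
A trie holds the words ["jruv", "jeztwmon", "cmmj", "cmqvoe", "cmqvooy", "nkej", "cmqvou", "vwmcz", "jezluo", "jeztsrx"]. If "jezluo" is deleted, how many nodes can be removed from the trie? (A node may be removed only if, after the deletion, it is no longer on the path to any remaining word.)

3

A node on "jezluo"'s path can go only if nothing else ends at it or branches off below it.
The suffix "luo" (3 nodes) is used only by "jezluo"; the node for "jez" still has the child "t", so pruning stops there.
Nodes removed: 3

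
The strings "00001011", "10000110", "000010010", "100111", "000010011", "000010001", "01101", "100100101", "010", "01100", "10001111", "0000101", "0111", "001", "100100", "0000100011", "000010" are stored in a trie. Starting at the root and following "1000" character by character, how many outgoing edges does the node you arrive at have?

2

The children of the "1000" node are the distinct next characters among strings starting with "1000".
Characters that immediately follow "1000" among the stored strings: {0, 1}.
That node has 2 child edges.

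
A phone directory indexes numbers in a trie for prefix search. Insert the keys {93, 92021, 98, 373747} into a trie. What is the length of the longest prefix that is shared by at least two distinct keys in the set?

Look for the deepest trie node that still has at least two words in its subtree.
"92021" and "93" agree on "9" (1 characters) before diverging; nothing deeper is shared.
Longest shared-prefix length: 1

1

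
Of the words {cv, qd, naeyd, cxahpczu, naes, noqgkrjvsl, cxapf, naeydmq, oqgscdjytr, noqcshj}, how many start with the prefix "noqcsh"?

1

Traverse to the node for "noqcsh", then collect every word in that subtree.
Matches: "noqcshj"
Count: 1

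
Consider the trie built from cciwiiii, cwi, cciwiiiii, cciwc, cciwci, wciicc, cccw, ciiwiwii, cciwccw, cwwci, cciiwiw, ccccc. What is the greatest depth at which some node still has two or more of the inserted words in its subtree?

Equivalently: take the maximum, over all pairs, of their longest common prefix length.
"cciwiiii" and "cciwiiiii" agree on "cciwiiii" (8 characters) before diverging; nothing deeper is shared.
Longest shared-prefix length: 8

8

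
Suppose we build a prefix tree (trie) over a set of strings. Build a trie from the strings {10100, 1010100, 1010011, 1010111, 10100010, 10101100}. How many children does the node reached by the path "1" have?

Walk "1" from the root, arriving at one node.
Distinct next characters after "1": 0.
That node has 1 child edge.

1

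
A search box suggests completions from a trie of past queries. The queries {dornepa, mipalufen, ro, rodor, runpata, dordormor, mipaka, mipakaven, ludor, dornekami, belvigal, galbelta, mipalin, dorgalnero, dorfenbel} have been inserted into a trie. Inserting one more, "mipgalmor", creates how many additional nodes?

The longest prefix of "mipgalmor" already in the trie is "mip" (length 3).
Each of the 6 remaining characters creates one node.

6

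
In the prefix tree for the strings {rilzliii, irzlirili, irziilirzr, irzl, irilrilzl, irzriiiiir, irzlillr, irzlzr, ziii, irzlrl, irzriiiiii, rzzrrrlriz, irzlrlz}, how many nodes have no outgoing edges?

11

A leaf is a node with no children — equivalently, the end of a word that is not a proper prefix of any other stored word.
Those words: "irilrilzl", "irziilirzr", "irzlillr", "irzlirili", "irzlrlz", "irzlzr", "irzriiiiii", "irzriiiiir", "rilzliii", "rzzrrrlriz", "ziii"
Leaf count: 11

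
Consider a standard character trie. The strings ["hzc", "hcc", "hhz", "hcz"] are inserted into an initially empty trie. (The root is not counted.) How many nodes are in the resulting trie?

Trie structure (* marks end of a word):
(root)
└─ h
   ├─ c
   │  ├─ c *
   │  └─ z *
   ├─ h
   │  └─ z *
   └─ z
      └─ c *
Counting every labelled node above: 8.

8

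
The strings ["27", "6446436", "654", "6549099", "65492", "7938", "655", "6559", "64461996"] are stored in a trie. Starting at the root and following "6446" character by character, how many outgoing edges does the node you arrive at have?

2

Follow the path "6446" to its node, then look at its outgoing edges.
Distinct next characters after "6446": 1, 4.
That node has 2 child edges.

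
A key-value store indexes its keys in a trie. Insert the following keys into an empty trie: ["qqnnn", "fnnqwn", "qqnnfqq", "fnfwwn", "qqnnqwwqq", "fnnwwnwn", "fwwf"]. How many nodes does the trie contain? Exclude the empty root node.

31

Insert word by word; a character creates a node only if that edge doesn't already exist:
  "qqnnn" → 5 new (q, q, n, n, n)
  "fnnqwn" → 6 new (f, n, n, q, w, n)
  "qqnnfqq" → prefix "qqnn" already present; 3 new (f, q, q)
  "fnfwwn" → prefix "fn" already present; 4 new (f, w, w, n)
  "qqnnqwwqq" → prefix "qqnn" already present; 5 new (q, w, w, q, q)
  "fnnwwnwn" → prefix "fnn" already present; 5 new (w, w, n, w, n)
  "fwwf" → prefix "f" already present; 3 new (w, w, f)
Total nodes = 5 + 6 + 3 + 4 + 5 + 5 + 3 = 31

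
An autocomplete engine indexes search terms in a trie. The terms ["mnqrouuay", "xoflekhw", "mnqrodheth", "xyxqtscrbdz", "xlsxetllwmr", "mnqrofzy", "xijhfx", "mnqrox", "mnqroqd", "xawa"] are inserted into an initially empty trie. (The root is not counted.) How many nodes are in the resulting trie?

56

Insert word by word; a character creates a node only if that edge doesn't already exist:
  "mnqrouuay" → 9 new (m, n, q, r, o, u, u, a, y)
  "xoflekhw" → 8 new (x, o, f, l, e, k, h, w)
  "mnqrodheth" → prefix "mnqro" already present; 5 new (d, h, e, t, h)
  "xyxqtscrbdz" → prefix "x" already present; 10 new (y, x, q, t, s, c, r, b, d, z)
  "xlsxetllwmr" → prefix "x" already present; 10 new (l, s, x, e, t, l, l, w, m, r)
  "mnqrofzy" → prefix "mnqro" already present; 3 new (f, z, y)
  "xijhfx" → prefix "x" already present; 5 new (i, j, h, f, x)
  "mnqrox" → prefix "mnqro" already present; 1 new (x)
  "mnqroqd" → prefix "mnqro" already present; 2 new (q, d)
  "xawa" → prefix "x" already present; 3 new (a, w, a)
Total nodes = 9 + 8 + 5 + 10 + 10 + 3 + 5 + 1 + 2 + 3 = 56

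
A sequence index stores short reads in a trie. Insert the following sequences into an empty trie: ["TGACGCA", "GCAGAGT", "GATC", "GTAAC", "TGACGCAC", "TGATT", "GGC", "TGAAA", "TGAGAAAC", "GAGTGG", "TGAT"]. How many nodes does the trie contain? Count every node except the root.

37

Trie structure (* marks end of a word):
(root)
├─ G
│  ├─ A
│  │  ├─ G
│  │  │  └─ T
│  │  │     └─ G
│  │  │        └─ G *
│  │  └─ T
│  │     └─ C *
│  ├─ C
│  │  └─ A
│  │     └─ G
│  │        └─ A
│  │           └─ G
│  │              └─ T *
│  ├─ G
│  │  └─ C *
│  └─ T
│     └─ A
│        └─ A
│           └─ C *
└─ T
   └─ G
      └─ A
         ├─ A
         │  └─ A *
         ├─ C
         │  └─ G
         │     └─ C
         │        └─ A *
         │           └─ C *
         ├─ G
         │  └─ A
         │     └─ A
         │        └─ A
         │           └─ C *
         └─ T *
            └─ T *
Counting every labelled node above: 37.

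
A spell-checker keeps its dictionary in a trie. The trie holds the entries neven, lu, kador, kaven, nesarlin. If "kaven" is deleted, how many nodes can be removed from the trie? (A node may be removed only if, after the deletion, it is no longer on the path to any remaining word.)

3

A node on "kaven"'s path can go only if nothing else ends at it or branches off below it.
The suffix "ven" (3 nodes) is used only by "kaven"; the node for "ka" still has the child "d", so pruning stops there.
Nodes removed: 3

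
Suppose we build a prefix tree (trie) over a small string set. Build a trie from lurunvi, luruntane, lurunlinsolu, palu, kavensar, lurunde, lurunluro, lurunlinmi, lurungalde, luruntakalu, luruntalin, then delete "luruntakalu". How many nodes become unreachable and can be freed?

4

A node on "luruntakalu"'s path can go only if nothing else ends at it or branches off below it.
The suffix "kalu" (4 nodes) is used only by "luruntakalu"; the node for "lurunta" still has the child "n", so pruning stops there.
Nodes removed: 4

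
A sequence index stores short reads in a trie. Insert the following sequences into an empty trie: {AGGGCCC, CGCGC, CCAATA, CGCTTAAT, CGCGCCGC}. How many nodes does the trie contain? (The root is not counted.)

25

Trie structure (* marks end of a word):
(root)
├─ A
│  └─ G
│     └─ G
│        └─ G
│           └─ C
│              └─ C
│                 └─ C *
└─ C
   ├─ C
   │  └─ A
   │     └─ A
   │        └─ T
   │           └─ A *
   └─ G
      └─ C
         ├─ G
         │  └─ C *
         │     └─ C
         │        └─ G
         │           └─ C *
         └─ T
            └─ T
               └─ A
                  └─ A
                     └─ T *
Counting every labelled node above: 25.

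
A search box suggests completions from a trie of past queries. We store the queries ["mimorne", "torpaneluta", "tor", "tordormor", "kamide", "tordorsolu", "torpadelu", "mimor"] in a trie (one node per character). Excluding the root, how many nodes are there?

38

Insert word by word; a character creates a node only if that edge doesn't already exist:
  "mimorne" → 7 new (m, i, m, o, r, n, e)
  "torpaneluta" → 11 new (t, o, r, p, a, n, e, l, u, t, a)
  "tor" → prefix "tor" already present; 0 new (none)
  "tordormor" → prefix "tor" already present; 6 new (d, o, r, m, o, r)
  "kamide" → 6 new (k, a, m, i, d, e)
  "tordorsolu" → prefix "tordor" already present; 4 new (s, o, l, u)
  "torpadelu" → prefix "torpa" already present; 4 new (d, e, l, u)
  "mimor" → prefix "mimor" already present; 0 new (none)
Total nodes = 7 + 11 + 0 + 6 + 6 + 4 + 4 + 0 = 38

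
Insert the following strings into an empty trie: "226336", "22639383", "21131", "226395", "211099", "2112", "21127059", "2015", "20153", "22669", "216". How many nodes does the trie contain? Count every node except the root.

30

Trie structure (* marks end of a word):
(root)
└─ 2
   ├─ 0
   │  └─ 1
   │     └─ 5 *
   │        └─ 3 *
   ├─ 1
   │  ├─ 1
   │  │  ├─ 0
   │  │  │  └─ 9
   │  │  │     └─ 9 *
   │  │  ├─ 2 *
   │  │  │  └─ 7
   │  │  │     └─ 0
   │  │  │        └─ 5
   │  │  │           └─ 9 *
   │  │  └─ 3
   │  │     └─ 1 *
   │  └─ 6 *
   └─ 2
      └─ 6
         ├─ 3
         │  ├─ 3
         │  │  └─ 6 *
         │  └─ 9
         │     ├─ 3
         │     │  └─ 8
         │     │     └─ 3 *
         │     └─ 5 *
         └─ 6
            └─ 9 *
Counting every labelled node above: 30.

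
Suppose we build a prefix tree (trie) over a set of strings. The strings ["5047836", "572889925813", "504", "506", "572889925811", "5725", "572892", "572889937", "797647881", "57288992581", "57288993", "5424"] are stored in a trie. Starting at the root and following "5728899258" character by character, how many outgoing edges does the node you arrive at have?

1

Walk "5728899258" from the root, arriving at one node.
Distinct next characters after "5728899258": 1.
That node has 1 child edge.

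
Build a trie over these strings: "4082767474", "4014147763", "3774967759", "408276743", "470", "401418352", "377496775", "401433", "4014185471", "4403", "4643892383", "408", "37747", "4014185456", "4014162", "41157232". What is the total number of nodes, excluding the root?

65

Count nodes per top-level branch (shared prefixes stored once):
  '3'-branch (37747, 377496775, 3774967759): 11 nodes
  '4'-branch (4014147763, 4014162, 401418352, 4014185456, 4014185471, 401433, 408, 408276743, 4082767474, 41157232, 4403, 4643892383, 470): 54 nodes
Sum: 65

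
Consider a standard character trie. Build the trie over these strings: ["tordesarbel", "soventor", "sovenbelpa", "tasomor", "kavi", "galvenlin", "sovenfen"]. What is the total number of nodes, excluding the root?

Trace insertions, counting only characters that open a new branch:
  "tordesarbel" → 11 new (t, o, r, d, e, s, a, r, b, e, l)
  "soventor" → 8 new (s, o, v, e, n, t, o, r)
  "sovenbelpa" → prefix "soven" already present; 5 new (b, e, l, p, a)
  "tasomor" → prefix "t" already present; 6 new (a, s, o, m, o, r)
  "kavi" → 4 new (k, a, v, i)
  "galvenlin" → 9 new (g, a, l, v, e, n, l, i, n)
  "sovenfen" → prefix "soven" already present; 3 new (f, e, n)
Total nodes = 11 + 8 + 5 + 6 + 4 + 9 + 3 = 46

46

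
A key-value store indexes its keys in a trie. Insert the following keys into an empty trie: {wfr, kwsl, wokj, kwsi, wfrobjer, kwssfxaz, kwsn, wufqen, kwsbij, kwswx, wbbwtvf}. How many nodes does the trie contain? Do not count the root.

Count nodes per top-level branch (shared prefixes stored once):
  'k'-branch (kwsbij, kwsi, kwsl, kwsn, kwssfxaz, kwswx): 16 nodes
  'w'-branch (wbbwtvf, wfr, wfrobjer, wokj, wufqen): 22 nodes
Sum: 38

38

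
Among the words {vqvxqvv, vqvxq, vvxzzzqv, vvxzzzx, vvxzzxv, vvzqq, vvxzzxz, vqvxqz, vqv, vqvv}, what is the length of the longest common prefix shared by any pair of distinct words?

Look for the deepest trie node that still has at least two words in its subtree.
"vvxzzxv" and "vvxzzxz" agree on "vvxzzx" (6 characters) before diverging; nothing deeper is shared.
Longest shared-prefix length: 6

6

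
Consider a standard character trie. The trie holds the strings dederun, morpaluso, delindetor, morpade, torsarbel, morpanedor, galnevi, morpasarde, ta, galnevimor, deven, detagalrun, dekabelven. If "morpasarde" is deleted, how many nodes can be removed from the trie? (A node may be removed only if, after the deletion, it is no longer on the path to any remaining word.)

A node on "morpasarde"'s path can go only if nothing else ends at it or branches off below it.
The suffix "sarde" (5 nodes) is used only by "morpasarde"; the node for "morpa" still has the child "l", so pruning stops there.
Nodes removed: 5

5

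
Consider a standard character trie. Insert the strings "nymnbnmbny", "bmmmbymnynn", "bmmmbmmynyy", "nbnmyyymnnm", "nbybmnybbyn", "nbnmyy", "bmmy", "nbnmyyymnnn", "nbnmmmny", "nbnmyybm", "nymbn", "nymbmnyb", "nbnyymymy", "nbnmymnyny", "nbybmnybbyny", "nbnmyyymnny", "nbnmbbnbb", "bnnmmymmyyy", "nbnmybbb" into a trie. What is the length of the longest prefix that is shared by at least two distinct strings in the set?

11

The deepest shared node is where two words last agree before diverging.
"nbybmnybbyn" and "nbybmnybbyny" agree on "nbybmnybbyn" (11 characters) before diverging; nothing deeper is shared.
Longest shared-prefix length: 11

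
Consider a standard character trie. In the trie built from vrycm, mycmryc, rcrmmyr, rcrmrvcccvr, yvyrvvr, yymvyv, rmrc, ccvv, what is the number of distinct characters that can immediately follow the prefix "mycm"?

Walk "mycm" from the root, arriving at one node.
Characters that immediately follow "mycm" among the stored strings: {r}.
That node has 1 child edge.

1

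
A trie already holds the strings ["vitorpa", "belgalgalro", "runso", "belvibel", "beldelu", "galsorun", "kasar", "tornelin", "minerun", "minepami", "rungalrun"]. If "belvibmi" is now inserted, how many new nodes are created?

The longest prefix of "belvibmi" already in the trie is "belvib" (length 6).
New nodes needed: |"belvibmi"| − 6 = 8 − 6 = 2.

2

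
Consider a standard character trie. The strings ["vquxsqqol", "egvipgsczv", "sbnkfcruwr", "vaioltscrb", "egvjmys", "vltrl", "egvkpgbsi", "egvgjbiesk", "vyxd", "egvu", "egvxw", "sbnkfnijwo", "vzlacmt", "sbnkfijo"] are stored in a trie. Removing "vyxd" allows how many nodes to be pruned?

A node on "vyxd"'s path can go only if nothing else ends at it or branches off below it.
The suffix "yxd" (3 nodes) is used only by "vyxd"; the node for "v" still has the child "q", so pruning stops there.
Nodes removed: 3

3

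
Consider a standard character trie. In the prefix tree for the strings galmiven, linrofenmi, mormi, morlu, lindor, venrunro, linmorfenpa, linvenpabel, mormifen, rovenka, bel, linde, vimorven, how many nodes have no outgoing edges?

A leaf is a node with no children — equivalently, the end of a word that is not a proper prefix of any other stored word.
Those words: "bel", "galmiven", "linde", "lindor", "linmorfenpa", "linrofenmi", "linvenpabel", "morlu", "mormifen", "rovenka", "venrunro", "vimorven"
Leaf count: 12

12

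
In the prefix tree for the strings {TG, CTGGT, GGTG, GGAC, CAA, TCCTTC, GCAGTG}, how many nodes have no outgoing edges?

A leaf is a node with no children — equivalently, the end of a word that is not a proper prefix of any other stored word.
Those words: "CAA", "CTGGT", "GCAGTG", "GGAC", "GGTG", "TCCTTC", "TG"
Leaf count: 7

7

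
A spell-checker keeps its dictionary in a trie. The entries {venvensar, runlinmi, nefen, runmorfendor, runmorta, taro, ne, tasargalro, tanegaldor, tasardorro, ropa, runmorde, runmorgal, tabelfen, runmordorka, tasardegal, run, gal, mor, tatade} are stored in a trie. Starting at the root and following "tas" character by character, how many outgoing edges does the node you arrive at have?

1

Follow the path "tas" to its node, then look at its outgoing edges.
Distinct next characters after "tas": a.
That node has 1 child edge.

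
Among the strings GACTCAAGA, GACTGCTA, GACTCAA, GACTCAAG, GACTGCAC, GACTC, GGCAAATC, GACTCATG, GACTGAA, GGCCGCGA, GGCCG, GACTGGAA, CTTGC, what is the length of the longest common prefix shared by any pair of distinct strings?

Equivalently: take the maximum, over all pairs, of their longest common prefix length.
"GACTCAAG" and "GACTCAAGA" agree on "GACTCAAG" (8 characters) before diverging; nothing deeper is shared.
Longest shared-prefix length: 8

8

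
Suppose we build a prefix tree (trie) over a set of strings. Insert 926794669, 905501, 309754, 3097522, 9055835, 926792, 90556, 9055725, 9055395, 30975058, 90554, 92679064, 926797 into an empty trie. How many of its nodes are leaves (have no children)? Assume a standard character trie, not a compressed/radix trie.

13

A leaf is a node with no children — equivalently, the end of a word that is not a proper prefix of any other stored word.
Those words: "30975058", "3097522", "309754", "905501", "9055395", "90554", "90556", "9055725", "9055835", "92679064", "926792", "926794669", "926797"
Leaf count: 13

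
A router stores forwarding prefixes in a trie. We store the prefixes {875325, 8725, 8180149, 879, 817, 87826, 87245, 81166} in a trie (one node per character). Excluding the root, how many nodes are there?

24

For each word, the new-node count is its length minus the longest prefix already in the trie:
  "875325" → 6 new (8, 7, 5, 3, 2, 5)
  "8725" → prefix "87" already present; 2 new (2, 5)
  "8180149" → prefix "8" already present; 6 new (1, 8, 0, 1, 4, 9)
  "879" → prefix "87" already present; 1 new (9)
  "817" → prefix "81" already present; 1 new (7)
  "87826" → prefix "87" already present; 3 new (8, 2, 6)
  "87245" → prefix "872" already present; 2 new (4, 5)
  "81166" → prefix "81" already present; 3 new (1, 6, 6)
Total nodes = 6 + 2 + 6 + 1 + 1 + 3 + 2 + 3 = 24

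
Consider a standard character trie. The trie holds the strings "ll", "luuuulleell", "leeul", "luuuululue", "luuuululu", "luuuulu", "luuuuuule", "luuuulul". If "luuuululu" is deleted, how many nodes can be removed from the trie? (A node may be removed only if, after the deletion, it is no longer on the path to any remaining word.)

0

Walk "luuuululu" from the leaf back toward the root, removing each node that no remaining word uses.
Every node on "luuuululu" is still needed (e.g. by "luuuululue"), so nothing is freed.
Nodes removed: 0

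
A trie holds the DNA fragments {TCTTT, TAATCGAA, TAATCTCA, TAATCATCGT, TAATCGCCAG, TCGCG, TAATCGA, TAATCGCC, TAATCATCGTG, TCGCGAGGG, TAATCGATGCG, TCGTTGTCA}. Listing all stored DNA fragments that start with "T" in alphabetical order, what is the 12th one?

Filter for "T…" and sort: "TAATCATCGT", "TAATCATCGTG", "TAATCGA", "TAATCGAA", "TAATCGATGCG", "TAATCGCC", "TAATCGCCAG", "TAATCTCA", "TCGCG", "TCGCGAGGG", "TCGTTGTCA", "TCTTT"
The 12th is TCTTT.

TCTTT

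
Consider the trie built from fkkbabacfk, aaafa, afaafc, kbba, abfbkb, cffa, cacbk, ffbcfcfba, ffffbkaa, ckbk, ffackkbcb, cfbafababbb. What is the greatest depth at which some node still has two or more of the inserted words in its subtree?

2

The deepest shared node is where two words last agree before diverging.
"cfbafababbb" and "cffa" agree on "cf" (2 characters) before diverging; nothing deeper is shared.
Longest shared-prefix length: 2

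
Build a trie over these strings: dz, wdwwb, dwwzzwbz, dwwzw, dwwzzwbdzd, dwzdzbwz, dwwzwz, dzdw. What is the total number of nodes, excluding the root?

Count nodes per top-level branch (shared prefixes stored once):
  'd'-branch (dwwzw, dwwzwz, dwwzzwbdzd, dwwzzwbz, dwzdzbwz, dz, dzdw): 22 nodes
  'w'-branch (wdwwb): 5 nodes
Sum: 27

27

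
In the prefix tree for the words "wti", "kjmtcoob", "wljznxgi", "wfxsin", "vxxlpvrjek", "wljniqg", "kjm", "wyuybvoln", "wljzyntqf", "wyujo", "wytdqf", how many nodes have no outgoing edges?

10

A leaf is a node with no children — equivalently, the end of a word that is not a proper prefix of any other stored word.
Those words: "kjmtcoob", "vxxlpvrjek", "wfxsin", "wljniqg", "wljznxgi", "wljzyntqf", "wti", "wytdqf", "wyujo", "wyuybvoln"
Leaf count: 10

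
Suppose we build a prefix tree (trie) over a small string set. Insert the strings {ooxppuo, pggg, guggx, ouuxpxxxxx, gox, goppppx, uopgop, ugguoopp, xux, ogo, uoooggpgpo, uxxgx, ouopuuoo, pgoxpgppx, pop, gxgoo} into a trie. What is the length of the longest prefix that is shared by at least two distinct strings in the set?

Look for the deepest trie node that still has at least two words in its subtree.
e.g. "goppppx" and "gox" share the prefix "go" of length 2; no pair shares a longer one.
Longest shared-prefix length: 2

2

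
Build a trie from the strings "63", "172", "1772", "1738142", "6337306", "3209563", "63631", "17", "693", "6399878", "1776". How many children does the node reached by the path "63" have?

3

Walk "63" from the root, arriving at one node.
Characters that immediately follow "63" among the stored strings: {3, 6, 9}.
That node has 3 child edges.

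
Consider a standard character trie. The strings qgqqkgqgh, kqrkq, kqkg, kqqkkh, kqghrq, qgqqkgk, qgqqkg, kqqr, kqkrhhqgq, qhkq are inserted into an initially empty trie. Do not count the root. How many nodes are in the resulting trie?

Trace insertions, counting only characters that open a new branch:
  "qgqqkgqgh" → 9 new (q, g, q, q, k, g, q, g, h)
  "kqrkq" → 5 new (k, q, r, k, q)
  "kqkg" → prefix "kq" already present; 2 new (k, g)
  "kqqkkh" → prefix "kq" already present; 4 new (q, k, k, h)
  "kqghrq" → prefix "kq" already present; 4 new (g, h, r, q)
  "qgqqkgk" → prefix "qgqqkg" already present; 1 new (k)
  "qgqqkg" → prefix "qgqqkg" already present; 0 new (none)
  "kqqr" → prefix "kqq" already present; 1 new (r)
  "kqkrhhqgq" → prefix "kqk" already present; 6 new (r, h, h, q, g, q)
  "qhkq" → prefix "q" already present; 3 new (h, k, q)
Total nodes = 9 + 5 + 2 + 4 + 4 + 1 + 0 + 1 + 6 + 3 = 35

35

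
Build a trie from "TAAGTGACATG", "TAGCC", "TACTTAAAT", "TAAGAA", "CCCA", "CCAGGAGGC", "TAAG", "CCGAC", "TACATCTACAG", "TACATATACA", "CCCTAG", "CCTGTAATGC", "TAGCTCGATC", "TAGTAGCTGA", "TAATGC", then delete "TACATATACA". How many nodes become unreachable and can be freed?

5

After clearing the end-marker at "TACATATACA", prune upward until reaching a node still needed by another word.
The suffix "ATACA" (5 nodes) is used only by "TACATATACA"; the node for "TACAT" still has the child "C", so pruning stops there.
Nodes removed: 5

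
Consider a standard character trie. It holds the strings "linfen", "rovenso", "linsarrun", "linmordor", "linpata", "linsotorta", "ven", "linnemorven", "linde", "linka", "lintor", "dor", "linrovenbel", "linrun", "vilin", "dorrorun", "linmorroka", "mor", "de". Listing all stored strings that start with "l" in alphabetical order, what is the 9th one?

linrun

DFS of the "l" subtree visits, in order: "linde", "linfen", "linka", "linmordor", "linmorroka", "linnemorven", "linpata", "linrovenbel", "linrun", "linsarrun", "linsotorta", "lintor"
Position 9: linrun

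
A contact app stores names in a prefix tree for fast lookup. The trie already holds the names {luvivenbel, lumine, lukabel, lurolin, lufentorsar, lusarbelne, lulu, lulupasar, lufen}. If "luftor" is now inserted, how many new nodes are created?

The longest prefix of "luftor" already in the trie is "luf" (length 3).
New nodes needed: |"luftor"| − 3 = 6 − 3 = 3.

3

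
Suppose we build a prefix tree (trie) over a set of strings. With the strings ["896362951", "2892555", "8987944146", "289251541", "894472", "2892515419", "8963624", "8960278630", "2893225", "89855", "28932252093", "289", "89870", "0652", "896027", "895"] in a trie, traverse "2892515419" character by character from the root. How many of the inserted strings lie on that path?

Traverse "2892515419" character by character; count nodes along the way that are marked as word ends.
Prefixes of the query that are stored words: "289", "289251541", "2892515419"
Count: 3

3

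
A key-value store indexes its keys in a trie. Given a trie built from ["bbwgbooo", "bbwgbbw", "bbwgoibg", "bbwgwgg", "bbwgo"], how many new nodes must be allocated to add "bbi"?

Walking "bbi" from the root, the first 2 characters ("bb") follow existing edges; "i" is the first miss.
So 3 − 2 = 1 new nodes.

1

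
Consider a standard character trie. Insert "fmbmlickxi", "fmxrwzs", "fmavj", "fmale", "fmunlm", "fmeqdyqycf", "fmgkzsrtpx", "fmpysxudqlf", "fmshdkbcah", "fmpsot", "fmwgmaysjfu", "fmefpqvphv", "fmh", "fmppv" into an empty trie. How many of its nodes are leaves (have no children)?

Leaves are exactly the stored words that no other stored word extends.
Those words: "fmale", "fmavj", "fmbmlickxi", "fmefpqvphv", "fmeqdyqycf", "fmgkzsrtpx", "fmh", "fmppv", "fmpsot", "fmpysxudqlf", "fmshdkbcah", "fmunlm", "fmwgmaysjfu", "fmxrwzs"
Leaf count: 14

14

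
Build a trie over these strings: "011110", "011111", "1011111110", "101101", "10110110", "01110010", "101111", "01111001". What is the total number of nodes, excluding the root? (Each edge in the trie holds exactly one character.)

Insert word by word; a character creates a node only if that edge doesn't already exist:
  "011110" → 6 new (0, 1, 1, 1, 1, 0)
  "011111" → prefix "01111" already present; 1 new (1)
  "1011111110" → 10 new (1, 0, 1, 1, 1, 1, 1, 1, 1, 0)
  "101101" → prefix "1011" already present; 2 new (0, 1)
  "10110110" → prefix "101101" already present; 2 new (1, 0)
  "01110010" → prefix "0111" already present; 4 new (0, 0, 1, 0)
  "101111" → prefix "101111" already present; 0 new (none)
  "01111001" → prefix "011110" already present; 2 new (0, 1)
Total nodes = 6 + 1 + 10 + 2 + 2 + 4 + 0 + 2 = 27

27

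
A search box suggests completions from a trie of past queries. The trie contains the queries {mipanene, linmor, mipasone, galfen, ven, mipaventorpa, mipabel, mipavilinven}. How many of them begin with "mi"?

Traverse to the node for "mi", then collect every word in that subtree.
Matches: "mipabel", "mipanene", "mipasone", "mipaventorpa", "mipavilinven"
Count: 5

5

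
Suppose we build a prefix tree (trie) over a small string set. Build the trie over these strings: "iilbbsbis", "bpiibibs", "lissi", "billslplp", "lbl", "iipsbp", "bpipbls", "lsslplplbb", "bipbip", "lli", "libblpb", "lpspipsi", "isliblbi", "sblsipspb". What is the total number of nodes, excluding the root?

83

Trace insertions, counting only characters that open a new branch:
  "iilbbsbis" → 9 new (i, i, l, b, b, s, b, i, s)
  "bpiibibs" → 8 new (b, p, i, i, b, i, b, s)
  "lissi" → 5 new (l, i, s, s, i)
  "billslplp" → prefix "b" already present; 8 new (i, l, l, s, l, p, l, p)
  "lbl" → prefix "l" already present; 2 new (b, l)
  "iipsbp" → prefix "ii" already present; 4 new (p, s, b, p)
  "bpipbls" → prefix "bpi" already present; 4 new (p, b, l, s)
  "lsslplplbb" → prefix "l" already present; 9 new (s, s, l, p, l, p, l, b, b)
  "bipbip" → prefix "bi" already present; 4 new (p, b, i, p)
  "lli" → prefix "l" already present; 2 new (l, i)
  "libblpb" → prefix "li" already present; 5 new (b, b, l, p, b)
  "lpspipsi" → prefix "l" already present; 7 new (p, s, p, i, p, s, i)
  "isliblbi" → prefix "i" already present; 7 new (s, l, i, b, l, b, i)
  "sblsipspb" → 9 new (s, b, l, s, i, p, s, p, b)
Total nodes = 9 + 8 + 5 + 8 + 2 + 4 + 4 + 9 + 4 + 2 + 5 + 7 + 7 + 9 = 83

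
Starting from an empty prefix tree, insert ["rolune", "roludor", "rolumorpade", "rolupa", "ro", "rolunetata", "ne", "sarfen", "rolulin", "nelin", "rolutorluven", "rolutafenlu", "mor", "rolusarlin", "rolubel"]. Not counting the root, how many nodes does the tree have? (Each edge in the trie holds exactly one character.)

62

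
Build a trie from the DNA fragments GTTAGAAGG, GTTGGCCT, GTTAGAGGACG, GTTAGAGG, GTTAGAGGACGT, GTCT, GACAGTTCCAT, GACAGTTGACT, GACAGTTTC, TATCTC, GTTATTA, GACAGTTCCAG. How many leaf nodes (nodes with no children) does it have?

Leaves are exactly the stored words that no other stored word extends.
Those words: "GACAGTTCCAG", "GACAGTTCCAT", "GACAGTTGACT", "GACAGTTTC", "GTCT", "GTTAGAAGG", "GTTAGAGGACGT", "GTTATTA", "GTTGGCCT", "TATCTC"
Leaf count: 10

10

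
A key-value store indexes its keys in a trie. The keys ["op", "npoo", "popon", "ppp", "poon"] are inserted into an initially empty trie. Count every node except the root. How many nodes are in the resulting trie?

15

For each word, the new-node count is its length minus the longest prefix already in the trie:
  "op" → 2 new (o, p)
  "npoo" → 4 new (n, p, o, o)
  "popon" → 5 new (p, o, p, o, n)
  "ppp" → prefix "p" already present; 2 new (p, p)
  "poon" → prefix "po" already present; 2 new (o, n)
Total nodes = 2 + 4 + 5 + 2 + 2 = 15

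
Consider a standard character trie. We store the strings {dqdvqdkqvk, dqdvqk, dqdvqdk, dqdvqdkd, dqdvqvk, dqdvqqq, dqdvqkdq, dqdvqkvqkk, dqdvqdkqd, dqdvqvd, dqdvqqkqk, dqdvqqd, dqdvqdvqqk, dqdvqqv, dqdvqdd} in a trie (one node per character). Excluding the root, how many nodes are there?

34

Count nodes per top-level branch (shared prefixes stored once):
  'd'-branch (dqdvqdd, dqdvqdk, dqdvqdkd, dqdvqdkqd, dqdvqdkqvk, dqdvqdvqqk, dqdvqk, dqdvqkdq, dqdvqkvqkk, dqdvqqd, dqdvqqkqk, dqdvqqq, dqdvqqv, dqdvqvd, dqdvqvk): 34 nodes
Sum: 34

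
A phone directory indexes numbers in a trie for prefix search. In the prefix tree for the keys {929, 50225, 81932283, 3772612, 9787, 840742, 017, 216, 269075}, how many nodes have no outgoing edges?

Leaves are exactly the stored words that no other stored word extends.
Those words: "017", "216", "269075", "3772612", "50225", "81932283", "840742", "929", "9787"
Leaf count: 9

9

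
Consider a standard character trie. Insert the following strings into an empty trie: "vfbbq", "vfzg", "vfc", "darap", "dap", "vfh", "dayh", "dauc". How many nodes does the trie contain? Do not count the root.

Count nodes per top-level branch (shared prefixes stored once):
  'd'-branch (dap, darap, dauc, dayh): 10 nodes
  'v'-branch (vfbbq, vfc, vfh, vfzg): 9 nodes
Sum: 19

19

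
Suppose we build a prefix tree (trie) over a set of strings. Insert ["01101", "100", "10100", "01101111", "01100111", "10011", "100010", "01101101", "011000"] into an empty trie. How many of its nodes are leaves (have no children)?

A leaf is a node with no children — equivalently, the end of a word that is not a proper prefix of any other stored word.
Those words: "011000", "01100111", "01101101", "01101111", "100010", "10011", "10100"
Leaf count: 7

7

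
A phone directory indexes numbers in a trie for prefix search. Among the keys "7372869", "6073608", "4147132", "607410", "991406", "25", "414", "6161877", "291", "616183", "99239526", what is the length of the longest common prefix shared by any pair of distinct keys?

The deepest shared node is where two words last agree before diverging.
e.g. "616183" and "6161877" share the prefix "61618" of length 5; no pair shares a longer one.
Longest shared-prefix length: 5

5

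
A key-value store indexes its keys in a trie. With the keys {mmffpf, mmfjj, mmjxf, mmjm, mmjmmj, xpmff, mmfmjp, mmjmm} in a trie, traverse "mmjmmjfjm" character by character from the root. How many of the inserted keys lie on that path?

3

Check each prefix of "mmjmmjfjm" against the stored set — each match is an end-marker on the path.
Prefixes of the query that are stored words: "mmjm", "mmjmm", "mmjmmj"
Count: 3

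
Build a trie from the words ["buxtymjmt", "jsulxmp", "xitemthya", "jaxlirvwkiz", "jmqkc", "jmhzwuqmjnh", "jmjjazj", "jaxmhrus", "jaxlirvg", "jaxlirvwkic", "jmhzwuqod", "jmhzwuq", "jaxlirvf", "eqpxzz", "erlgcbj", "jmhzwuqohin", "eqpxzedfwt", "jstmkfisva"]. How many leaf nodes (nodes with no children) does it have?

17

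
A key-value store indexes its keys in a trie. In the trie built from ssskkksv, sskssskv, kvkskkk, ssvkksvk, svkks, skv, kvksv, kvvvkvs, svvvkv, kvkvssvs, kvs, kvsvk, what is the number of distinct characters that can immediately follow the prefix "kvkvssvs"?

Walk "kvkvssvs" from the root, arriving at one node.
No stored string extends past "kvkvssvs".
That node has 0 child edges.

0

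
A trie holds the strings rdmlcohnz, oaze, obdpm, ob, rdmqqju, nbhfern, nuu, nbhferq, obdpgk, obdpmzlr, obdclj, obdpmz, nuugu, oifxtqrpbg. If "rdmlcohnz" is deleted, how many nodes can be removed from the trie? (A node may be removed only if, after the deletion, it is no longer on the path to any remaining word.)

6

After clearing the end-marker at "rdmlcohnz", prune upward until reaching a node still needed by another word.
The suffix "lcohnz" (6 nodes) is used only by "rdmlcohnz"; the node for "rdm" still has the child "q", so pruning stops there.
Nodes removed: 6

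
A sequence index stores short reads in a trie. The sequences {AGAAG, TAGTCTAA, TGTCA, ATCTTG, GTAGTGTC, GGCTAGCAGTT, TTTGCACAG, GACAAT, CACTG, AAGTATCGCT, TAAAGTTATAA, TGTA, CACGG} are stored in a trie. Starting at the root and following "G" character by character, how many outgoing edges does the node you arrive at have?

3

The children of the "G" node are the distinct next characters among strings starting with "G".
Distinct next characters after "G": A, G, T.
That node has 3 child edges.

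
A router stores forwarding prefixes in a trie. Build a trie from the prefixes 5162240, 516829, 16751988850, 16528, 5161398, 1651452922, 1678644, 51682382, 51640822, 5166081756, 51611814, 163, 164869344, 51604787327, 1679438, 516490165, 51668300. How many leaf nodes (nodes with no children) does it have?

17

Leaves are exactly the stored words that no other stored word extends.
Those words: "163", "164869344", "1651452922", "16528", "16751988850", "1678644", "1679438", "51604787327", "51611814", "5161398", "5162240", "51640822", "516490165", "5166081756", "51668300", "51682382", "516829"
Leaf count: 17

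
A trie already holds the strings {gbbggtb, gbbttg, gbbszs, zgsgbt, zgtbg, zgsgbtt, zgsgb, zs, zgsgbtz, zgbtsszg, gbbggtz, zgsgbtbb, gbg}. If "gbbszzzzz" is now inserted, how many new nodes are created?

"gbbsz" is already a path in the trie; the remaining "zzzz" must be added.
New nodes needed: |"gbbszzzzz"| − 5 = 9 − 5 = 4.

4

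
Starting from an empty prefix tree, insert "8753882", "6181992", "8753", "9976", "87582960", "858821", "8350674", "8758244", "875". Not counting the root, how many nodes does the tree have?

For each word, the new-node count is its length minus the longest prefix already in the trie:
  "8753882" → 7 new (8, 7, 5, 3, 8, 8, 2)
  "6181992" → 7 new (6, 1, 8, 1, 9, 9, 2)
  "8753" → prefix "8753" already present; 0 new (none)
  "9976" → 4 new (9, 9, 7, 6)
  "87582960" → prefix "875" already present; 5 new (8, 2, 9, 6, 0)
  "858821" → prefix "8" already present; 5 new (5, 8, 8, 2, 1)
  "8350674" → prefix "8" already present; 6 new (3, 5, 0, 6, 7, 4)
  "8758244" → prefix "87582" already present; 2 new (4, 4)
  "875" → prefix "875" already present; 0 new (none)
Total nodes = 7 + 7 + 0 + 4 + 5 + 5 + 6 + 2 + 0 = 36

36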